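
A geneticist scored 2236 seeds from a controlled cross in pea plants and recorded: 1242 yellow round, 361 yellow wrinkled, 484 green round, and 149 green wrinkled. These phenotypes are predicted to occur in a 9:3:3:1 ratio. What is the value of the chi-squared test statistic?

18.903

Under the 9:3:3:1 hypothesis (Σ ratio = 16, N = 2236):
  yellow round: 2236 × 9/16 = 1257.75
  yellow wrinkled: 2236 × 3/16 = 419.25
  green round: 2236 × 3/16 = 419.25
  green wrinkled: 2236 × 1/16 = 139.75
χ² = Σ (O − E)² / E
  yellow round: (1242 − 1257.75)² / 1257.75 = 0.1972
  yellow wrinkled: (361 − 419.25)² / 419.25 = 8.0932
  green round: (484 − 419.25)² / 419.25 = 10.0001
  green wrinkled: (149 − 139.75)² / 139.75 = 0.6123
χ² = 0.1972 + 8.0932 + 10.0001 + 0.6123 = 18.9028 ≈ 18.903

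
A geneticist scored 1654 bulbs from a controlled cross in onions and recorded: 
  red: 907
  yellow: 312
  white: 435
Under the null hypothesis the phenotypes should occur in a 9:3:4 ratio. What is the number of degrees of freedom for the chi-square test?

2

A goodness-of-fit test with 3 phenotype classes has df = 3 − 1 = 2.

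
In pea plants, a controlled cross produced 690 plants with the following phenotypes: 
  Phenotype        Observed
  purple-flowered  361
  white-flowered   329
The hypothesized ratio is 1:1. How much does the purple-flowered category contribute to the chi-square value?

Under the 1:1 hypothesis (Σ ratio = 2, N = 690):
  purple-flowered: 690 × 1/2 = 345
  white-flowered: 690 × 1/2 = 345
Contribution of purple-flowered: (361 − 345)² / 345 = 0.7420

0.742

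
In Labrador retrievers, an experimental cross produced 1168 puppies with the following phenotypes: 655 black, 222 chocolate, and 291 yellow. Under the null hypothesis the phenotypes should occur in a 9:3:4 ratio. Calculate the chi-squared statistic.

Under the 9:3:4 hypothesis (Σ ratio = 16, N = 1168):
  black: 1168 × 9/16 = 657
  chocolate: 1168 × 3/16 = 219
  yellow: 1168 × 4/16 = 292
χ² = Σ (O − E)² / E
  black: (655 − 657)² / 657 = 0.0061
  chocolate: (222 − 219)² / 219 = 0.0411
  yellow: (291 − 292)² / 292 = 0.0034
χ² = 0.0061 + 0.0411 + 0.0034 = 0.0506 ≈ 0.051

0.051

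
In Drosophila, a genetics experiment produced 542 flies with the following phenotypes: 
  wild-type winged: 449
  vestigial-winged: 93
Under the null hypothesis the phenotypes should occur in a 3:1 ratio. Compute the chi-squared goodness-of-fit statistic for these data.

The 3:1 ratio has 4 parts, so with N = 542 the expected counts are:
  wild-type winged: 542 × 3/4 = 406.5
  vestigial-winged: 542 × 1/4 = 135.5
χ² = Σ (O − E)² / E
  wild-type winged: (449 − 406.5)² / 406.5 = 4.4434
  vestigial-winged: (93 − 135.5)² / 135.5 = 13.3303
χ² = 4.4434 + 13.3303 = 17.7737 ≈ 17.774

17.774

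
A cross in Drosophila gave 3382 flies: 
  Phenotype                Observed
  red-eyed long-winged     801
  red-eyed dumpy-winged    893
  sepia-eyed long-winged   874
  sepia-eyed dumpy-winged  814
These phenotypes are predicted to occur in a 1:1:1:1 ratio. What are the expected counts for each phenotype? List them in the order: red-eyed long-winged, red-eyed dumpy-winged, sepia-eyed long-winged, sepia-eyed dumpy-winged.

Expected counts for N = 3382 under a 1:1:1:1 ratio (total parts = 4):
  red-eyed long-winged: 3382 × 1/4 = 845.5
  red-eyed dumpy-winged: 3382 × 1/4 = 845.5
  sepia-eyed long-winged: 3382 × 1/4 = 845.5
  sepia-eyed dumpy-winged: 3382 × 1/4 = 845.5

845.5, 845.5, 845.5, 845.5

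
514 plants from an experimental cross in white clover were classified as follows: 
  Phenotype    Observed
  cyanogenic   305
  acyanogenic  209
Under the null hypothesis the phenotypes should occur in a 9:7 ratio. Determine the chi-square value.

Under the 9:7 hypothesis (Σ ratio = 16, N = 514):
  cyanogenic: 514 × 9/16 = 289.125
  acyanogenic: 514 × 7/16 = 224.875
χ² = Σ (O − E)² / E
  cyanogenic: (305 − 289.125)² / 289.125 = 0.8716
  acyanogenic: (209 − 224.875)² / 224.875 = 1.1207
χ² = 0.8716 + 1.1207 = 1.9923 ≈ 1.992

1.992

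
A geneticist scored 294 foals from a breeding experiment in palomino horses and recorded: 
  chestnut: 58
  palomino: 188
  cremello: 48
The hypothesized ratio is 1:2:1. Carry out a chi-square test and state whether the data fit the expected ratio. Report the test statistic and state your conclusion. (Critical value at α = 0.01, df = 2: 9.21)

Under the 1:2:1 hypothesis (Σ ratio = 4, N = 294):
  chestnut: 294 × 1/4 = 73.5
  palomino: 294 × 2/4 = 147
  cremello: 294 × 1/4 = 73.5
χ² = Σ (O − E)² / E
  chestnut: (58 − 73.5)² / 73.5 = 3.2687
  palomino: (188 − 147)² / 147 = 11.4354
  cremello: (48 − 73.5)² / 73.5 = 8.8469
χ² = 3.2687 + 11.4354 + 8.8469 = 23.551
Degrees of freedom = 3 − 1 = 2; critical value at α = 0.01 is 9.21.
Since 23.551 > 9.21, we reject the null hypothesis — the data do not fit the 1:2:1 ratio.

23.551; not consistent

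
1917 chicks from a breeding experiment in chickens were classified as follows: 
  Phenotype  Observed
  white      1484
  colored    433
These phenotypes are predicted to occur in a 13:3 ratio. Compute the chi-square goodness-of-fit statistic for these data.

18.530

Expected counts for N = 1917 under a 13:3 ratio (total parts = 16):
  white: 1917 × 13/16 = 1557.5625
  colored: 1917 × 3/16 = 359.4375
χ² = Σ (O − E)² / E
  white: (1484 − 1557.5625)² / 1557.5625 = 3.4743
  colored: (433 − 359.4375)² / 359.4375 = 15.0553
χ² = 3.4743 + 15.0553 = 18.5296 ≈ 18.530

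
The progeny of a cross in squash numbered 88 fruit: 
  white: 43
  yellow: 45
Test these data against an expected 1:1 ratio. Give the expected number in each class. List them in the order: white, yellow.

Under the 1:1 hypothesis (Σ ratio = 2, N = 88):
  white: 88 × 1/2 = 44
  yellow: 88 × 1/2 = 44

44, 44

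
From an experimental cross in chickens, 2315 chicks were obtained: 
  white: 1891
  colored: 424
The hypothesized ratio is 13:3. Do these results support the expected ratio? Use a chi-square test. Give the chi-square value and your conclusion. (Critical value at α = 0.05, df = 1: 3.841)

0.287; consistent

Expected counts for N = 2315 under a 13:3 ratio (total parts = 16):
  white: 2315 × 13/16 = 1880.9375
  colored: 2315 × 3/16 = 434.0625
χ² = Σ (O − E)² / E
  white: (1891 − 1880.9375)² / 1880.9375 = 0.0538
  colored: (424 − 434.0625)² / 434.0625 = 0.2333
χ² = 0.0538 + 0.2333 = 0.2871 ≈ 0.287
Degrees of freedom = 2 − 1 = 1; critical value at α = 0.05 is 3.841.
Since 0.287 < 3.841, we fail to reject the null hypothesis — the data are consistent with the 13:3 ratio.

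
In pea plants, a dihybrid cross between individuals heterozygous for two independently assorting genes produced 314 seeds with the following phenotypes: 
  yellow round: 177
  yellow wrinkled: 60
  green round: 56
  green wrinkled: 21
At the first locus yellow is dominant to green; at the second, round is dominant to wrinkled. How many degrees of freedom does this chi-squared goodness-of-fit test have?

3

A dihybrid F₂ with independent assortment and complete dominance at both loci gives a 9:3:3:1 phenotypic ratio.
A goodness-of-fit test with 4 phenotype classes has df = 4 − 1 = 3.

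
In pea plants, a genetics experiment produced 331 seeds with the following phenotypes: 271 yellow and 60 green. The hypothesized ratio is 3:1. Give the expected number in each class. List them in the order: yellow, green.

248.25, 82.75

The 3:1 ratio has 4 parts, so with N = 331 the expected counts are:
  yellow: 331 × 3/4 = 248.25
  green: 331 × 1/4 = 82.75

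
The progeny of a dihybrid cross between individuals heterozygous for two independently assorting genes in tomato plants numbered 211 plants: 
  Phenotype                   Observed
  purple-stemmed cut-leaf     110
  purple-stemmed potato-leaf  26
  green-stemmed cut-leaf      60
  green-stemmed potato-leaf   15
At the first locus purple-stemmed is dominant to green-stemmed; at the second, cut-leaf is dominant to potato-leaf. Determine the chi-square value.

16.092

A dihybrid F₂ with independent assortment and complete dominance at both loci gives a 9:3:3:1 phenotypic ratio.
The 9:3:3:1 ratio has 16 parts, so with N = 211 the expected counts are:
  purple-stemmed cut-leaf: 211 × 9/16 = 118.6875
  purple-stemmed potato-leaf: 211 × 3/16 = 39.5625
  green-stemmed cut-leaf: 211 × 3/16 = 39.5625
  green-stemmed potato-leaf: 211 × 1/16 = 13.1875
χ² = Σ (O − E)² / E
  purple-stemmed cut-leaf: (110 − 118.6875)² / 118.6875 = 0.6359
  purple-stemmed potato-leaf: (26 − 39.5625)² / 39.5625 = 4.6494
  green-stemmed cut-leaf: (60 − 39.5625)² / 39.5625 = 10.5578
  green-stemmed potato-leaf: (15 − 13.1875)² / 13.1875 = 0.2491
χ² = 0.6359 + 4.6494 + 10.5578 + 0.2491 = 16.0922 ≈ 16.092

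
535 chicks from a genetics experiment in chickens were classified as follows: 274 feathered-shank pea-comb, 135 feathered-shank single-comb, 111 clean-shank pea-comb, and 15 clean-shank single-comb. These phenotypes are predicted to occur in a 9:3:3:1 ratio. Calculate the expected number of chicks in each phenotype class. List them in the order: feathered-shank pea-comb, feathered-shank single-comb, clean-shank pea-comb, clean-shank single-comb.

300.9375, 100.3125, 100.3125, 33.4375

Under the 9:3:3:1 hypothesis (Σ ratio = 16, N = 535):
  feathered-shank pea-comb: 535 × 9/16 = 300.9375
  feathered-shank single-comb: 535 × 3/16 = 100.3125
  clean-shank pea-comb: 535 × 3/16 = 100.3125
  clean-shank single-comb: 535 × 1/16 = 33.4375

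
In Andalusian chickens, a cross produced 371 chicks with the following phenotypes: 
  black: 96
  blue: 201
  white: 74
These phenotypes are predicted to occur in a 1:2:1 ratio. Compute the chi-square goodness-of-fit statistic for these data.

Under the 1:2:1 hypothesis (Σ ratio = 4, N = 371):
  black: 371 × 1/4 = 92.75
  blue: 371 × 2/4 = 185.5
  white: 371 × 1/4 = 92.75
χ² = Σ (O − E)² / E
  black: (96 − 92.75)² / 92.75 = 0.1139
  blue: (201 − 185.5)² / 185.5 = 1.2951
  white: (74 − 92.75)² / 92.75 = 3.7904
χ² = 0.1139 + 1.2951 + 3.7904 = 5.1994 ≈ 5.199

5.199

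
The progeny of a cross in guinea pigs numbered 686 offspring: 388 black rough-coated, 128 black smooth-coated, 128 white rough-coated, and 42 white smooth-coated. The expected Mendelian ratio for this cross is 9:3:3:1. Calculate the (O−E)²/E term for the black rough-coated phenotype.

Expected counts for N = 686 under a 9:3:3:1 ratio (total parts = 16):
  black rough-coated: 686 × 9/16 = 385.875
  black smooth-coated: 686 × 3/16 = 128.625
  white rough-coated: 686 × 3/16 = 128.625
  white smooth-coated: 686 × 1/16 = 42.875
Contribution of black rough-coated: (388 − 385.875)² / 385.875 = 0.0117

0.012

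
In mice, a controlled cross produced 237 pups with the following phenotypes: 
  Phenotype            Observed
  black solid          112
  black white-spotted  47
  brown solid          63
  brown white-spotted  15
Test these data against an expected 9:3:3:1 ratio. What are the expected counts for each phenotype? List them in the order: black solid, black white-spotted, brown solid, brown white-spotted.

133.3125, 44.4375, 44.4375, 14.8125

Expected counts for N = 237 under a 9:3:3:1 ratio (total parts = 16):
  black solid: 237 × 9/16 = 133.3125
  black white-spotted: 237 × 3/16 = 44.4375
  brown solid: 237 × 3/16 = 44.4375
  brown white-spotted: 237 × 1/16 = 14.8125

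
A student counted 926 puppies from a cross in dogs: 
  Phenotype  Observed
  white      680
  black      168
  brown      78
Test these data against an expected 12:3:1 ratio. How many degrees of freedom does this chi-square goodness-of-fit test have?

2

A goodness-of-fit test with 3 phenotype classes has df = 3 − 1 = 2.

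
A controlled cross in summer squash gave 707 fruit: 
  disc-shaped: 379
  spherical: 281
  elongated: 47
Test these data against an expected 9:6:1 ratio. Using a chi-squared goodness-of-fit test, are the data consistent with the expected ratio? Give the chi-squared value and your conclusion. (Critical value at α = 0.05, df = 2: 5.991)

2.008; consistent

Under the 9:6:1 hypothesis (Σ ratio = 16, N = 707):
  disc-shaped: 707 × 9/16 = 397.6875
  spherical: 707 × 6/16 = 265.125
  elongated: 707 × 1/16 = 44.1875
χ² = Σ (O − E)² / E
  disc-shaped: (379 − 397.6875)² / 397.6875 = 0.8781
  spherical: (281 − 265.125)² / 265.125 = 0.9506
  elongated: (47 − 44.1875)² / 44.1875 = 0.1790
χ² = 0.8781 + 0.9506 + 0.1790 = 2.0077 ≈ 2.008
Degrees of freedom = 3 − 1 = 2; critical value at α = 0.05 is 5.991.
Since 2.008 < 5.991, we fail to reject the null hypothesis — the data are consistent with the 9:6:1 ratio.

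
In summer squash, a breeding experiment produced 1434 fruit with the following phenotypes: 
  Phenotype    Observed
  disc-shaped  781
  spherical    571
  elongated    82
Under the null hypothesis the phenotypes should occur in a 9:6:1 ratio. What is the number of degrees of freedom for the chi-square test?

2

A goodness-of-fit test with 3 phenotype classes has df = 3 − 1 = 2.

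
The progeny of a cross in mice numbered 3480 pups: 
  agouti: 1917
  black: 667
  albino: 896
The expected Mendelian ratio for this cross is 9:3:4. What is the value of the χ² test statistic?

1.937

Expected counts for N = 3480 under a 9:3:4 ratio (total parts = 16):
  agouti: 3480 × 9/16 = 1957.5
  black: 3480 × 3/16 = 652.5
  albino: 3480 × 4/16 = 870
χ² = Σ (O − E)² / E
  agouti: (1917 − 1957.5)² / 1957.5 = 0.8379
  black: (667 − 652.5)² / 652.5 = 0.3222
  albino: (896 − 870)² / 870 = 0.7770
χ² = 0.8379 + 0.3222 + 0.7770 = 1.9371 ≈ 1.937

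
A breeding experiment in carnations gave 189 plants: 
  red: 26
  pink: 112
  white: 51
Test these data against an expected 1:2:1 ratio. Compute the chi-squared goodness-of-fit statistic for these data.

Expected counts for N = 189 under a 1:2:1 ratio (total parts = 4):
  red: 189 × 1/4 = 47.25
  pink: 189 × 2/4 = 94.5
  white: 189 × 1/4 = 47.25
χ² = Σ (O − E)² / E
  red: (26 − 47.25)² / 47.25 = 9.5569
  pink: (112 − 94.5)² / 94.5 = 3.2407
  white: (51 − 47.25)² / 47.25 = 0.2976
χ² = 9.5569 + 3.2407 + 0.2976 = 13.0952 ≈ 13.095

13.095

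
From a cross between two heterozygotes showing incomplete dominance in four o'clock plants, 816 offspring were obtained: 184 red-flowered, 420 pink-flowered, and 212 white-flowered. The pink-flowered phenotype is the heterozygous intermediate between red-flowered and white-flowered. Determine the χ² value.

2.627

With incomplete dominance, a heterozygote × heterozygote cross gives a 1:2:1 phenotypic ratio.
The 1:2:1 ratio has 4 parts, so with N = 816 the expected counts are:
  red-flowered: 816 × 1/4 = 204
  pink-flowered: 816 × 2/4 = 408
  white-flowered: 816 × 1/4 = 204
χ² = Σ (O − E)² / E
  red-flowered: (184 − 204)² / 204 = 1.9608
  pink-flowered: (420 − 408)² / 408 = 0.3529
  white-flowered: (212 − 204)² / 204 = 0.3137
χ² = 1.9608 + 0.3529 + 0.3137 = 2.6274 ≈ 2.627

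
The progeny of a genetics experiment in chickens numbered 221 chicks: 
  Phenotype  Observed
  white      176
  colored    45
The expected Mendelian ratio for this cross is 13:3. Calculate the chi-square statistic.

The 13:3 ratio has 16 parts, so with N = 221 the expected counts are:
  white: 221 × 13/16 = 179.5625
  colored: 221 × 3/16 = 41.4375
χ² = Σ (O − E)² / E
  white: (176 − 179.5625)² / 179.5625 = 0.0707
  colored: (45 − 41.4375)² / 41.4375 = 0.3063
χ² = 0.0707 + 0.3063 = 0.377

0.377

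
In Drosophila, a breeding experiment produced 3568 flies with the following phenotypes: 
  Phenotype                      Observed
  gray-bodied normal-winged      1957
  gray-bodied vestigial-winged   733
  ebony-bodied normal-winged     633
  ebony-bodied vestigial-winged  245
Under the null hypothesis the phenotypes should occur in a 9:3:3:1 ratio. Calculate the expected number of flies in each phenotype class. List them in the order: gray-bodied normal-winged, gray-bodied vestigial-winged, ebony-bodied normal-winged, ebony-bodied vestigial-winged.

2007, 669, 669, 223

Total ratio parts = 16. Expected numbers out of 3568:
  gray-bodied normal-winged: 3568 × 9/16 = 2007
  gray-bodied vestigial-winged: 3568 × 3/16 = 669
  ebony-bodied normal-winged: 3568 × 3/16 = 669
  ebony-bodied vestigial-winged: 3568 × 1/16 = 223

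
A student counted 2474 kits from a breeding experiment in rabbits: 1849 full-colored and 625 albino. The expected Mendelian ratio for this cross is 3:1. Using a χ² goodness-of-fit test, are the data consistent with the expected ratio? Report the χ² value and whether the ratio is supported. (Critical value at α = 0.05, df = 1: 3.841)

The 3:1 ratio has 4 parts, so with N = 2474 the expected counts are:
  full-colored: 2474 × 3/4 = 1855.5
  albino: 2474 × 1/4 = 618.5
χ² = Σ (O − E)² / E
  full-colored: (1849 − 1855.5)² / 1855.5 = 0.0228
  albino: (625 − 618.5)² / 618.5 = 0.0683
χ² = 0.0228 + 0.0683 = 0.0911 ≈ 0.091
Degrees of freedom = 2 − 1 = 1; critical value at α = 0.05 is 3.841.
Since 0.091 < 3.841, we fail to reject the null hypothesis — the data are consistent with the 3:1 ratio.

0.091; consistent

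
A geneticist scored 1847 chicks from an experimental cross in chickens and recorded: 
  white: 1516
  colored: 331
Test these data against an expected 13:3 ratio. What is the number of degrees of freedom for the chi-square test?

1

A goodness-of-fit test with 2 phenotype classes has df = 2 − 1 = 1.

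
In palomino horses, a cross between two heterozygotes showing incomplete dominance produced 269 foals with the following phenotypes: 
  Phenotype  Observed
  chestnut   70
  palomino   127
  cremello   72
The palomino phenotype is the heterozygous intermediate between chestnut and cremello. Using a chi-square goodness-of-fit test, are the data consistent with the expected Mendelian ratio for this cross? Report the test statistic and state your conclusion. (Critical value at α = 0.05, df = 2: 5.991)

0.866; consistent

With incomplete dominance, a heterozygote × heterozygote cross gives a 1:2:1 phenotypic ratio.
Expected counts for N = 269 under a 1:2:1 ratio (total parts = 4):
  chestnut: 269 × 1/4 = 67.25
  palomino: 269 × 2/4 = 134.5
  cremello: 269 × 1/4 = 67.25
χ² = Σ (O − E)² / E
  chestnut: (70 − 67.25)² / 67.25 = 0.1125
  palomino: (127 − 134.5)² / 134.5 = 0.4182
  cremello: (72 − 67.25)² / 67.25 = 0.3355
χ² = 0.1125 + 0.4182 + 0.3355 = 0.8662 ≈ 0.866
Degrees of freedom = 3 − 1 = 2; critical value at α = 0.05 is 5.991.
Since 0.866 < 5.991, we fail to reject the null hypothesis — the data are consistent with the 1:2:1 ratio.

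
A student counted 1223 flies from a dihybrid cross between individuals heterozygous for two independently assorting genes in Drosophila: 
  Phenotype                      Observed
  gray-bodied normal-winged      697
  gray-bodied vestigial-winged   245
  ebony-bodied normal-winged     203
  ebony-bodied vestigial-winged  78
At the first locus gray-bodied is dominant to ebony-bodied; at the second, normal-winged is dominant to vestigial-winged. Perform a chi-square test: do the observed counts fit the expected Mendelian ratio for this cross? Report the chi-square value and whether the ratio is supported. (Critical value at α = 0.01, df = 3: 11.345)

A dihybrid F₂ with independent assortment and complete dominance at both loci gives a 9:3:3:1 phenotypic ratio.
Total ratio parts = 16. Expected numbers out of 1223:
  gray-bodied normal-winged: 1223 × 9/16 = 687.9375
  gray-bodied vestigial-winged: 1223 × 3/16 = 229.3125
  ebony-bodied normal-winged: 1223 × 3/16 = 229.3125
  ebony-bodied vestigial-winged: 1223 × 1/16 = 76.4375
χ² = Σ (O − E)² / E
  gray-bodied normal-winged: (697 − 687.9375)² / 687.9375 = 0.1194
  gray-bodied vestigial-winged: (245 − 229.3125)² / 229.3125 = 1.0732
  ebony-bodied normal-winged: (203 − 229.3125)² / 229.3125 = 3.0192
  ebony-bodied vestigial-winged: (78 − 76.4375)² / 76.4375 = 0.0319
χ² = 0.1194 + 1.0732 + 3.0192 + 0.0319 = 4.2437 ≈ 4.244
Degrees of freedom = 4 − 1 = 3; critical value at α = 0.01 is 11.345.
Since 4.244 < 11.345, we fail to reject the null hypothesis — the data are consistent with the 9:3:3:1 ratio.

4.244; consistent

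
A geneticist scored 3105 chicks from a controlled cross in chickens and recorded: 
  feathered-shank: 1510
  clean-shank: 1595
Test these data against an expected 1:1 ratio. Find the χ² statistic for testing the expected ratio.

2.327

Total ratio parts = 2. Expected numbers out of 3105:
  feathered-shank: 3105 × 1/2 = 1552.5
  clean-shank: 3105 × 1/2 = 1552.5
χ² = Σ (O − E)² / E
  feathered-shank: (1510 − 1552.5)² / 1552.5 = 1.1634
  clean-shank: (1595 − 1552.5)² / 1552.5 = 1.1634
χ² = 1.1634 + 1.1634 = 2.3268 ≈ 2.327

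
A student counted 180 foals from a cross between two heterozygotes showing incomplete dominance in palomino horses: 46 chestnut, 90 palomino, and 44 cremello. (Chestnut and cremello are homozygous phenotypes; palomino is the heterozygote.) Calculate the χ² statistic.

0.044

With incomplete dominance, a heterozygote × heterozygote cross gives a 1:2:1 phenotypic ratio.
Expected counts for N = 180 under a 1:2:1 ratio (total parts = 4):
  chestnut: 180 × 1/4 = 45
  palomino: 180 × 2/4 = 90
  cremello: 180 × 1/4 = 45
χ² = Σ (O − E)² / E
  chestnut: (46 − 45)² / 45 = 0.0222
  palomino: (90 − 90)² / 90 = 0.0000
  cremello: (44 − 45)² / 45 = 0.0222
χ² = 0.0222 + 0.0000 + 0.0222 = 0.0444 ≈ 0.044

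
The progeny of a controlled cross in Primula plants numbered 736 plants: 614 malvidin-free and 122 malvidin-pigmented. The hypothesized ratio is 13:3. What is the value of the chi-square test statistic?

Expected counts for N = 736 under a 13:3 ratio (total parts = 16):
  malvidin-free: 736 × 13/16 = 598
  malvidin-pigmented: 736 × 3/16 = 138
χ² = Σ (O − E)² / E
  malvidin-free: (614 − 598)² / 598 = 0.4281
  malvidin-pigmented: (122 − 138)² / 138 = 1.8551
χ² = 0.4281 + 1.8551 = 2.2832 ≈ 2.283

2.283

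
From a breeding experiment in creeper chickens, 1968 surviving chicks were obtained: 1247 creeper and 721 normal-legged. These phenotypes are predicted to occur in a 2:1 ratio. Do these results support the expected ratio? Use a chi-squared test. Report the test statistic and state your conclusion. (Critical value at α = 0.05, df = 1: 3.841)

Total ratio parts = 3. Expected numbers out of 1968:
  creeper: 1968 × 2/3 = 1312
  normal-legged: 1968 × 1/3 = 656
χ² = Σ (O − E)² / E
  creeper: (1247 − 1312)² / 1312 = 3.2203
  normal-legged: (721 − 656)² / 656 = 6.4405
χ² = 3.2203 + 6.4405 = 9.6608 ≈ 9.661
Degrees of freedom = 2 − 1 = 1; critical value at α = 0.05 is 3.841.
Since 9.661 > 3.841, we reject the null hypothesis — the data do not fit the 2:1 ratio.

9.661; not consistent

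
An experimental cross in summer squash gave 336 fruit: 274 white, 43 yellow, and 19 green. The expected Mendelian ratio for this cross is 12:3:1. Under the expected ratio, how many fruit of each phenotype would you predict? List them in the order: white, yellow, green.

Total ratio parts = 16. Expected numbers out of 336:
  white: 336 × 12/16 = 252
  yellow: 336 × 3/16 = 63
  green: 336 × 1/16 = 21

252, 63, 21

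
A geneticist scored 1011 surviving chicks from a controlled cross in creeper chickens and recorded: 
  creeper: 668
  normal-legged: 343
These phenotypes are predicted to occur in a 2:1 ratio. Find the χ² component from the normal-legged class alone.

Total ratio parts = 3. Expected numbers out of 1011:
  creeper: 1011 × 2/3 = 674
  normal-legged: 1011 × 1/3 = 337
Contribution of normal-legged: (343 − 337)² / 337 = 0.1068

0.107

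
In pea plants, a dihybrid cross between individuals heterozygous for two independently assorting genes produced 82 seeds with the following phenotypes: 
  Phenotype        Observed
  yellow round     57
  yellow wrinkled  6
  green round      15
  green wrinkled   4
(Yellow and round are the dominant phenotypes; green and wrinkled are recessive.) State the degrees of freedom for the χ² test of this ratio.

A dihybrid F₂ with independent assortment and complete dominance at both loci gives a 9:3:3:1 phenotypic ratio.
A goodness-of-fit test with 4 phenotype classes has df = 4 − 1 = 3.

3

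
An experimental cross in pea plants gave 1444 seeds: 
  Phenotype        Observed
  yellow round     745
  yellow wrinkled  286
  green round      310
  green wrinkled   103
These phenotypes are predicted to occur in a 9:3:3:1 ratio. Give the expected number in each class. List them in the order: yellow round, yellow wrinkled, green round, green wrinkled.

812.25, 270.75, 270.75, 90.25

Expected counts for N = 1444 under a 9:3:3:1 ratio (total parts = 16):
  yellow round: 1444 × 9/16 = 812.25
  yellow wrinkled: 1444 × 3/16 = 270.75
  green round: 1444 × 3/16 = 270.75
  green wrinkled: 1444 × 1/16 = 90.25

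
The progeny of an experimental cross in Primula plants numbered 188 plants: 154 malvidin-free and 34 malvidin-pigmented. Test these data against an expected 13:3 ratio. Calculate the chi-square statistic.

The 13:3 ratio has 16 parts, so with N = 188 the expected counts are:
  malvidin-free: 188 × 13/16 = 152.75
  malvidin-pigmented: 188 × 3/16 = 35.25
χ² = Σ (O − E)² / E
  malvidin-free: (154 − 152.75)² / 152.75 = 0.0102
  malvidin-pigmented: (34 − 35.25)² / 35.25 = 0.0443
χ² = 0.0102 + 0.0443 = 0.0545 ≈ 0.055

0.055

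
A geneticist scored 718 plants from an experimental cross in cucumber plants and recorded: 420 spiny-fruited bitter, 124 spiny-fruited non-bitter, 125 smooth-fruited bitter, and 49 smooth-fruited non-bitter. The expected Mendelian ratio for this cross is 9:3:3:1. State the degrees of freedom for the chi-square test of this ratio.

A goodness-of-fit test with 4 phenotype classes has df = 4 − 1 = 3.

3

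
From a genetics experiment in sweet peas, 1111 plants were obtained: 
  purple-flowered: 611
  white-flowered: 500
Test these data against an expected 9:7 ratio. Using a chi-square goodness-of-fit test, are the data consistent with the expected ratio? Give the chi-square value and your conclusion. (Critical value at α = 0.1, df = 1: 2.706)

0.710; consistent

The 9:7 ratio has 16 parts, so with N = 1111 the expected counts are:
  purple-flowered: 1111 × 9/16 = 624.9375
  white-flowered: 1111 × 7/16 = 486.0625
χ² = Σ (O − E)² / E
  purple-flowered: (611 − 624.9375)² / 624.9375 = 0.3108
  white-flowered: (500 − 486.0625)² / 486.0625 = 0.3996
χ² = 0.3108 + 0.3996 = 0.7104 ≈ 0.710
Degrees of freedom = 2 − 1 = 1; critical value at α = 0.1 is 2.706.
Since 0.710 < 2.706, we fail to reject the null hypothesis — the data are consistent with the 9:7 ratio.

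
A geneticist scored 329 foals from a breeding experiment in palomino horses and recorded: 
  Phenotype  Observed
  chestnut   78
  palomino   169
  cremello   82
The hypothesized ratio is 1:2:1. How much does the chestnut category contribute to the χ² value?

0.220

Expected counts for N = 329 under a 1:2:1 ratio (total parts = 4):
  chestnut: 329 × 1/4 = 82.25
  palomino: 329 × 2/4 = 164.5
  cremello: 329 × 1/4 = 82.25
Contribution of chestnut: (78 − 82.25)² / 82.25 = 0.2196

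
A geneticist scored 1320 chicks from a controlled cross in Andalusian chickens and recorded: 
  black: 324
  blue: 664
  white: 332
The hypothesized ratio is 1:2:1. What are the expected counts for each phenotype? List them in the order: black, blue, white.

330, 660, 330

Under the 1:2:1 hypothesis (Σ ratio = 4, N = 1320):
  black: 1320 × 1/4 = 330
  blue: 1320 × 2/4 = 660
  white: 1320 × 1/4 = 330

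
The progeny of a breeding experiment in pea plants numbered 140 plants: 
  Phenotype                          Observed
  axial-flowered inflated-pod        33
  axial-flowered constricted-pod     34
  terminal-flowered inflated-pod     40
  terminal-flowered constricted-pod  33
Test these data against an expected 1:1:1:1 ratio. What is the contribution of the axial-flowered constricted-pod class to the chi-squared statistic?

Expected counts for N = 140 under a 1:1:1:1 ratio (total parts = 4):
  axial-flowered inflated-pod: 140 × 1/4 = 35
  axial-flowered constricted-pod: 140 × 1/4 = 35
  terminal-flowered inflated-pod: 140 × 1/4 = 35
  terminal-flowered constricted-pod: 140 × 1/4 = 35
Contribution of axial-flowered constricted-pod: (34 − 35)² / 35 = 0.0286

0.029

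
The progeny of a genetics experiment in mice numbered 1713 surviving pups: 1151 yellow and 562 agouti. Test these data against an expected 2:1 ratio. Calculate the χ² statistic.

Total ratio parts = 3. Expected numbers out of 1713:
  yellow: 1713 × 2/3 = 1142
  agouti: 1713 × 1/3 = 571
χ² = Σ (O − E)² / E
  yellow: (1151 − 1142)² / 1142 = 0.0709
  agouti: (562 − 571)² / 571 = 0.1419
χ² = 0.0709 + 0.1419 = 0.2128 ≈ 0.213

0.213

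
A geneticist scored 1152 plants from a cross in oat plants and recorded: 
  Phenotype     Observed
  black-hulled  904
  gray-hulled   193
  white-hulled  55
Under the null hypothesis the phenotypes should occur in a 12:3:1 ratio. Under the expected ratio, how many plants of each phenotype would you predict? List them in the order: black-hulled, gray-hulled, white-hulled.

Expected counts for N = 1152 under a 12:3:1 ratio (total parts = 16):
  black-hulled: 1152 × 12/16 = 864
  gray-hulled: 1152 × 3/16 = 216
  white-hulled: 1152 × 1/16 = 72

864, 216, 72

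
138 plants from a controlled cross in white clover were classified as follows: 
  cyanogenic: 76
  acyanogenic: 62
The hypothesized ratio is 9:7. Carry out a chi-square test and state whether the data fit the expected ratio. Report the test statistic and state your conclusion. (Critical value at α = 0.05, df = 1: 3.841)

0.078; consistent

Expected counts for N = 138 under a 9:7 ratio (total parts = 16):
  cyanogenic: 138 × 9/16 = 77.625
  acyanogenic: 138 × 7/16 = 60.375
χ² = Σ (O − E)² / E
  cyanogenic: (76 − 77.625)² / 77.625 = 0.0340
  acyanogenic: (62 − 60.375)² / 60.375 = 0.0437
χ² = 0.0340 + 0.0437 = 0.0777 ≈ 0.078
Degrees of freedom = 2 − 1 = 1; critical value at α = 0.05 is 3.841.
Since 0.078 < 3.841, we fail to reject the null hypothesis — the data are consistent with the 9:7 ratio.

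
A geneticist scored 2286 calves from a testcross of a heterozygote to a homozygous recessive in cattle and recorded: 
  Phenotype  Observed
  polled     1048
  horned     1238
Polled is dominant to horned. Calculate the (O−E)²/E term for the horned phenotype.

7.896

A testcross of a heterozygote (Aa × aa) gives a 1:1 phenotypic ratio.
Expected counts for N = 2286 under a 1:1 ratio (total parts = 2):
  polled: 2286 × 1/2 = 1143
  horned: 2286 × 1/2 = 1143
Contribution of horned: (1238 − 1143)² / 1143 = 7.8959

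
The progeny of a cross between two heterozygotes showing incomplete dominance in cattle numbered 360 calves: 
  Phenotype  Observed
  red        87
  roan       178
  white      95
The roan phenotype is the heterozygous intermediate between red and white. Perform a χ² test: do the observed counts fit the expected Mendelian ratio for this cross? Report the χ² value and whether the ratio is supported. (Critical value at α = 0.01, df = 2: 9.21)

0.400; consistent

With incomplete dominance, a heterozygote × heterozygote cross gives a 1:2:1 phenotypic ratio.
Expected counts for N = 360 under a 1:2:1 ratio (total parts = 4):
  red: 360 × 1/4 = 90
  roan: 360 × 2/4 = 180
  white: 360 × 1/4 = 90
χ² = Σ (O − E)² / E
  red: (87 − 90)² / 90 = 0.1000
  roan: (178 − 180)² / 180 = 0.0222
  white: (95 − 90)² / 90 = 0.2778
χ² = 0.1000 + 0.0222 + 0.2778 = 0.400
Degrees of freedom = 3 − 1 = 2; critical value at α = 0.01 is 9.21.
Since 0.400 < 9.21, we fail to reject the null hypothesis — the data are consistent with the 1:2:1 ratio.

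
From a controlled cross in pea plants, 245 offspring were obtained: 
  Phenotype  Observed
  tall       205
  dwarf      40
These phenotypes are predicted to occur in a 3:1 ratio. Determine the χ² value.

The 3:1 ratio has 4 parts, so with N = 245 the expected counts are:
  tall: 245 × 3/4 = 183.75
  dwarf: 245 × 1/4 = 61.25
χ² = Σ (O − E)² / E
  tall: (205 − 183.75)² / 183.75 = 2.4575
  dwarf: (40 − 61.25)² / 61.25 = 7.3724
χ² = 2.4575 + 7.3724 = 9.8299 ≈ 9.830

9.830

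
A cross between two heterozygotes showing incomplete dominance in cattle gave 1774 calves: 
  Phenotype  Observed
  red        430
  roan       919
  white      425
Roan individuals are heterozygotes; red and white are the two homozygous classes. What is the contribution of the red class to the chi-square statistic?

0.411

With incomplete dominance, a heterozygote × heterozygote cross gives a 1:2:1 phenotypic ratio.
The 1:2:1 ratio has 4 parts, so with N = 1774 the expected counts are:
  red: 1774 × 1/4 = 443.5
  roan: 1774 × 2/4 = 887
  white: 1774 × 1/4 = 443.5
Contribution of red: (430 − 443.5)² / 443.5 = 0.4109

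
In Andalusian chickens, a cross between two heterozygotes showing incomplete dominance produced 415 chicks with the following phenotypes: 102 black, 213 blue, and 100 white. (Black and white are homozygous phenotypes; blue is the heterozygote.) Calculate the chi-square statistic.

0.311

With incomplete dominance, a heterozygote × heterozygote cross gives a 1:2:1 phenotypic ratio.
The 1:2:1 ratio has 4 parts, so with N = 415 the expected counts are:
  black: 415 × 1/4 = 103.75
  blue: 415 × 2/4 = 207.5
  white: 415 × 1/4 = 103.75
χ² = Σ (O − E)² / E
  black: (102 − 103.75)² / 103.75 = 0.0295
  blue: (213 − 207.5)² / 207.5 = 0.1458
  white: (100 − 103.75)² / 103.75 = 0.1355
χ² = 0.0295 + 0.1458 + 0.1355 = 0.3108 ≈ 0.311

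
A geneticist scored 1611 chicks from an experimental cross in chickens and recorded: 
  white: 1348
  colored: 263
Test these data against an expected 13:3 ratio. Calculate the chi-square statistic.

6.217

Under the 13:3 hypothesis (Σ ratio = 16, N = 1611):
  white: 1611 × 13/16 = 1308.9375
  colored: 1611 × 3/16 = 302.0625
χ² = Σ (O − E)² / E
  white: (1348 − 1308.9375)² / 1308.9375 = 1.1657
  colored: (263 − 302.0625)² / 302.0625 = 5.0515
χ² = 1.1657 + 5.0515 = 6.2172 ≈ 6.217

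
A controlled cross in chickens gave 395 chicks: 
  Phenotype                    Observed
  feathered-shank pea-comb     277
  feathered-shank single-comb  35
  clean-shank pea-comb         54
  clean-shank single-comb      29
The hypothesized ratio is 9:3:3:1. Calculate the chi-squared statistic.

Under the 9:3:3:1 hypothesis (Σ ratio = 16, N = 395):
  feathered-shank pea-comb: 395 × 9/16 = 222.1875
  feathered-shank single-comb: 395 × 3/16 = 74.0625
  clean-shank pea-comb: 395 × 3/16 = 74.0625
  clean-shank single-comb: 395 × 1/16 = 24.6875
χ² = Σ (O − E)² / E
  feathered-shank pea-comb: (277 − 222.1875)² / 222.1875 = 13.5220
  feathered-shank single-comb: (35 − 74.0625)² / 74.0625 = 20.6026
  clean-shank pea-comb: (54 − 74.0625)² / 74.0625 = 5.4347
  clean-shank single-comb: (29 − 24.6875)² / 24.6875 = 0.7533
χ² = 13.5220 + 20.6026 + 5.4347 + 0.7533 = 40.3126 ≈ 40.313

40.313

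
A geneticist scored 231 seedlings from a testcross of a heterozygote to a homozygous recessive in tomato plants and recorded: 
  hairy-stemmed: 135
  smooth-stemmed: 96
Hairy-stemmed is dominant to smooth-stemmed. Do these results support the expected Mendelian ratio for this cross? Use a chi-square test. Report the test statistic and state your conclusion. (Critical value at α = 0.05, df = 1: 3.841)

A testcross of a heterozygote (Aa × aa) gives a 1:1 phenotypic ratio.
Expected counts for N = 231 under a 1:1 ratio (total parts = 2):
  hairy-stemmed: 231 × 1/2 = 115.5
  smooth-stemmed: 231 × 1/2 = 115.5
χ² = Σ (O − E)² / E
  hairy-stemmed: (135 − 115.5)² / 115.5 = 3.2922
  smooth-stemmed: (96 − 115.5)² / 115.5 = 3.2922
χ² = 3.2922 + 3.2922 = 6.5844 ≈ 6.584
Degrees of freedom = 2 − 1 = 1; critical value at α = 0.05 is 3.841.
Since 6.584 > 3.841, we reject the null hypothesis — the data do not fit the 1:1 ratio.

6.584; not consistent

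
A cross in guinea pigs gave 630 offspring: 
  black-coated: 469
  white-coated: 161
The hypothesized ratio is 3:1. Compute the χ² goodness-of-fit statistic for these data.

Under the 3:1 hypothesis (Σ ratio = 4, N = 630):
  black-coated: 630 × 3/4 = 472.5
  white-coated: 630 × 1/4 = 157.5
χ² = Σ (O − E)² / E
  black-coated: (469 − 472.5)² / 472.5 = 0.0259
  white-coated: (161 − 157.5)² / 157.5 = 0.0778
χ² = 0.0259 + 0.0778 = 0.1037 ≈ 0.104

0.104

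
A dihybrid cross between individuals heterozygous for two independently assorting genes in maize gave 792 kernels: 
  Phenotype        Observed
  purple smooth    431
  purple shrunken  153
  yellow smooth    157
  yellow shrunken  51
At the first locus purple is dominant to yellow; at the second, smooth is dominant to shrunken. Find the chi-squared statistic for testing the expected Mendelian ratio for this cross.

A dihybrid F₂ with independent assortment and complete dominance at both loci gives a 9:3:3:1 phenotypic ratio.
Under the 9:3:3:1 hypothesis (Σ ratio = 16, N = 792):
  purple smooth: 792 × 9/16 = 445.5
  purple shrunken: 792 × 3/16 = 148.5
  yellow smooth: 792 × 3/16 = 148.5
  yellow shrunken: 792 × 1/16 = 49.5
χ² = Σ (O − E)² / E
  purple smooth: (431 − 445.5)² / 445.5 = 0.4719
  purple shrunken: (153 − 148.5)² / 148.5 = 0.1364
  yellow smooth: (157 − 148.5)² / 148.5 = 0.4865
  yellow shrunken: (51 − 49.5)² / 49.5 = 0.0455
χ² = 0.4719 + 0.1364 + 0.4865 + 0.0455 = 1.1403 ≈ 1.140

1.140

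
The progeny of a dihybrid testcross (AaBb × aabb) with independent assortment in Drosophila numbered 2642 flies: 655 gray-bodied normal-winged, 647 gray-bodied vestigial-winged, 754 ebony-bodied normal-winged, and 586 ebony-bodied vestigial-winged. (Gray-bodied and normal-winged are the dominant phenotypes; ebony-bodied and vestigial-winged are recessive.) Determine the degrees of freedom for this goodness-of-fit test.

A dihybrid testcross with independent assortment gives a 1:1:1:1 ratio.
A goodness-of-fit test with 4 phenotype classes has df = 4 − 1 = 3.

3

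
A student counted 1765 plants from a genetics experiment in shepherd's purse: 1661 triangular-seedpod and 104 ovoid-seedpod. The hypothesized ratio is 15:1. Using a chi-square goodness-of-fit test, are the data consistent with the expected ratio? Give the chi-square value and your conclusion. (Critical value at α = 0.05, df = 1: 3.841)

Under the 15:1 hypothesis (Σ ratio = 16, N = 1765):
  triangular-seedpod: 1765 × 15/16 = 1654.6875
  ovoid-seedpod: 1765 × 1/16 = 110.3125
χ² = Σ (O − E)² / E
  triangular-seedpod: (1661 − 1654.6875)² / 1654.6875 = 0.0241
  ovoid-seedpod: (104 − 110.3125)² / 110.3125 = 0.3612
χ² = 0.0241 + 0.3612 = 0.3853 ≈ 0.385
Degrees of freedom = 2 − 1 = 1; critical value at α = 0.05 is 3.841.
Since 0.385 < 3.841, we fail to reject the null hypothesis — the data are consistent with the 15:1 ratio.

0.385; consistent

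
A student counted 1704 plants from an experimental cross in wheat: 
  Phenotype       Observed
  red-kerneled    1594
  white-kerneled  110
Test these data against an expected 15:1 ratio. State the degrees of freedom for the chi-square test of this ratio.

1

A goodness-of-fit test with 2 phenotype classes has df = 2 − 1 = 1.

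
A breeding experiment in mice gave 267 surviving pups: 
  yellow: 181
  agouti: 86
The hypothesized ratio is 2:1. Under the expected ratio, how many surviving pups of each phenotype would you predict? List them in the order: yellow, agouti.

Total ratio parts = 3. Expected numbers out of 267:
  yellow: 267 × 2/3 = 178
  agouti: 267 × 1/3 = 89

178, 89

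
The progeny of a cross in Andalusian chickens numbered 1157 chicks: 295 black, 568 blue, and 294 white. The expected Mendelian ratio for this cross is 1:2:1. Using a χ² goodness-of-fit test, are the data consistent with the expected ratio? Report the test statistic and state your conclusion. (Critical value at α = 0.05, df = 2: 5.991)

The 1:2:1 ratio has 4 parts, so with N = 1157 the expected counts are:
  black: 1157 × 1/4 = 289.25
  blue: 1157 × 2/4 = 578.5
  white: 1157 × 1/4 = 289.25
χ² = Σ (O − E)² / E
  black: (295 − 289.25)² / 289.25 = 0.1143
  blue: (568 − 578.5)² / 578.5 = 0.1906
  white: (294 − 289.25)² / 289.25 = 0.0780
χ² = 0.1143 + 0.1906 + 0.0780 = 0.3829 ≈ 0.383
Degrees of freedom = 3 − 1 = 2; critical value at α = 0.05 is 5.991.
Since 0.383 < 5.991, we fail to reject the null hypothesis — the data are consistent with the 1:2:1 ratio.

0.383; consistent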